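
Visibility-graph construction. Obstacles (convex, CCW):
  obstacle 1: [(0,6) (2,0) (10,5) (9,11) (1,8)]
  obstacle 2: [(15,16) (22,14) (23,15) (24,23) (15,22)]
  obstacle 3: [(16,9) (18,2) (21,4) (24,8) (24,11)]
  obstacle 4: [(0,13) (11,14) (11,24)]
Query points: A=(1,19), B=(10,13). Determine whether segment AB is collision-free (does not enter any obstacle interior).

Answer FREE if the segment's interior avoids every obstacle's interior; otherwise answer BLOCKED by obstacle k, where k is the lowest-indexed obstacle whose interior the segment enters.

Obstacle 1 [(0,6) (2,0) (10,5) (9,11) (1,8)]:
  edge (0,6)–(2,0): clear
  edge (2,0)–(10,5): clear
  edge (10,5)–(9,11): clear
  edge (9,11)–(1,8): clear
  edge (1,8)–(0,6): clear
  midpoint (11/2,16) outside
  → clear
Obstacle 2 [(15,16) (22,14) (23,15) (24,23) (15,22)]:
  edge (15,16)–(22,14): clear
  edge (22,14)–(23,15): clear
  edge (23,15)–(24,23): clear
  edge (24,23)–(15,22): clear
  edge (15,22)–(15,16): clear
  midpoint (11/2,16) outside
  → clear
Obstacle 3 [(16,9) (18,2) (21,4) (24,8) (24,11)]:
  edge (16,9)–(18,2): clear
  edge (18,2)–(21,4): clear
  edge (21,4)–(24,8): clear
  edge (24,8)–(24,11): clear
  edge (24,11)–(16,9): clear
  midpoint (11/2,16) outside
  → clear
Obstacle 4 [(0,13) (11,14) (11,24)]:
  edge (0,13)–(11,14): crosses AB
  edge (11,14)–(11,24): clear
  edge (11,24)–(0,13): crosses AB
  → BLOCKED

BLOCKED by obstacle 4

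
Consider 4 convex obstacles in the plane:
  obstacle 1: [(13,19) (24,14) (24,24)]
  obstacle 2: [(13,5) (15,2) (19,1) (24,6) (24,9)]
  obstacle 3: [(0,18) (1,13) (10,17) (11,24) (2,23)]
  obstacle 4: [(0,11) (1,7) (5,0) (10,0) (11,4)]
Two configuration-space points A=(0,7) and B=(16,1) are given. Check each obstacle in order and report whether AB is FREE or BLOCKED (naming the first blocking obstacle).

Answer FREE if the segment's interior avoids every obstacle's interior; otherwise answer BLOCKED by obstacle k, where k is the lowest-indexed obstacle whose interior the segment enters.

Obstacle 1 [(13,19) (24,14) (24,24)]:
  edge (13,19)–(24,14): clear
  edge (24,14)–(24,24): clear
  edge (24,24)–(13,19): clear
  midpoint (8,4) outside
  → clear
Obstacle 2 [(13,5) (15,2) (19,1) (24,6) (24,9)]:
  edge (13,5)–(15,2): clear
  edge (15,2)–(19,1): clear
  edge (19,1)–(24,6): clear
  edge (24,6)–(24,9): clear
  edge (24,9)–(13,5): clear
  midpoint (8,4) outside
  → clear
Obstacle 3 [(0,18) (1,13) (10,17) (11,24) (2,23)]:
  edge (0,18)–(1,13): clear
  edge (1,13)–(10,17): clear
  edge (10,17)–(11,24): clear
  edge (11,24)–(2,23): clear
  edge (2,23)–(0,18): clear
  midpoint (8,4) outside
  → clear
Obstacle 4 [(0,11) (1,7) (5,0) (10,0) (11,4)]:
  edge (0,11)–(1,7): clear
  edge (1,7)–(5,0): crosses AB
  edge (5,0)–(10,0): clear
  edge (10,0)–(11,4): crosses AB
  edge (11,4)–(0,11): clear
  → BLOCKED

BLOCKED by obstacle 4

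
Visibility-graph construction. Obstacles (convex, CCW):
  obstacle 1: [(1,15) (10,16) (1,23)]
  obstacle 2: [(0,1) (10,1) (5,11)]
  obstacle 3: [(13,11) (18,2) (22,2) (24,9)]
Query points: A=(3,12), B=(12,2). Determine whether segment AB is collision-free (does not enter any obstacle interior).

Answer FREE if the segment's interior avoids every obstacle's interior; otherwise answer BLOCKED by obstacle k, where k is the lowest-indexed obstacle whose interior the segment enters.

BLOCKED by obstacle 2

Obstacle 1 [(1,15) (10,16) (1,23)]:
  edge (1,15)–(10,16): clear
  edge (10,16)–(1,23): clear
  edge (1,23)–(1,15): clear
  midpoint (15/2,7) outside
  → clear
Obstacle 2 [(0,1) (10,1) (5,11)]:
  edge (0,1)–(10,1): clear
  edge (10,1)–(5,11): crosses AB
  edge (5,11)–(0,1): crosses AB
  → BLOCKED
Obstacle 3 [(13,11) (18,2) (22,2) (24,9)]:
  edge (13,11)–(18,2): clear
  edge (18,2)–(22,2): clear
  edge (22,2)–(24,9): clear
  edge (24,9)–(13,11): clear
  midpoint (15/2,7) outside
  → clear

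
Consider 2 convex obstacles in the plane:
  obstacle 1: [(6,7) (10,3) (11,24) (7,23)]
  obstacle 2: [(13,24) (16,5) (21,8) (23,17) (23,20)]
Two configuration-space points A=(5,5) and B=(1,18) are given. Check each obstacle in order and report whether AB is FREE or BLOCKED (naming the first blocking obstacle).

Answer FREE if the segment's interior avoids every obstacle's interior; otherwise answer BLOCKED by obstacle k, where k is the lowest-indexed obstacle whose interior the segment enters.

FREE

Obstacle 1 [(6,7) (10,3) (11,24) (7,23)]:
  edge (6,7)–(10,3): clear
  edge (10,3)–(11,24): clear
  edge (11,24)–(7,23): clear
  edge (7,23)–(6,7): clear
  midpoint (3,23/2) outside
  → clear
Obstacle 2 [(13,24) (16,5) (21,8) (23,17) (23,20)]:
  edge (13,24)–(16,5): clear
  edge (16,5)–(21,8): clear
  edge (21,8)–(23,17): clear
  edge (23,17)–(23,20): clear
  edge (23,20)–(13,24): clear
  midpoint (3,23/2) outside
  → clear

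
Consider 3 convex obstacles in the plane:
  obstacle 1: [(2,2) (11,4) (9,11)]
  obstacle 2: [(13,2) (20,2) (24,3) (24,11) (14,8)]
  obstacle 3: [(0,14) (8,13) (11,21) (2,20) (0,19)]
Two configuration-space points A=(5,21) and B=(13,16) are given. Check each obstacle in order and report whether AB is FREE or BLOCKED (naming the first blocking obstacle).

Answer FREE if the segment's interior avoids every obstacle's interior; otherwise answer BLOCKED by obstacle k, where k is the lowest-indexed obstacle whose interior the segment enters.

Obstacle 1 [(2,2) (11,4) (9,11)]:
  edge (2,2)–(11,4): clear
  edge (11,4)–(9,11): clear
  edge (9,11)–(2,2): clear
  midpoint (9,37/2) outside
  → clear
Obstacle 2 [(13,2) (20,2) (24,3) (24,11) (14,8)]:
  edge (13,2)–(20,2): clear
  edge (20,2)–(24,3): clear
  edge (24,3)–(24,11): clear
  edge (24,11)–(14,8): clear
  edge (14,8)–(13,2): clear
  midpoint (9,37/2) outside
  → clear
Obstacle 3 [(0,14) (8,13) (11,21) (2,20) (0,19)]:
  edge (0,14)–(8,13): clear
  edge (8,13)–(11,21): crosses AB
  edge (11,21)–(2,20): crosses AB
  edge (2,20)–(0,19): clear
  edge (0,19)–(0,14): clear
  → BLOCKED

BLOCKED by obstacle 3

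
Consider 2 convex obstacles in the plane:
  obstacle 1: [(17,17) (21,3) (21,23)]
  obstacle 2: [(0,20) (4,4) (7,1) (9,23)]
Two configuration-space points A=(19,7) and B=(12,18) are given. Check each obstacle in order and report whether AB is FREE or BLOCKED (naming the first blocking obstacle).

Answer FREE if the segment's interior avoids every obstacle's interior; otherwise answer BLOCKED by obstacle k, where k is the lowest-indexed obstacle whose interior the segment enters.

Obstacle 1 [(17,17) (21,3) (21,23)]:
  edge (17,17)–(21,3): clear
  edge (21,3)–(21,23): clear
  edge (21,23)–(17,17): clear
  midpoint (31/2,25/2) outside
  → clear
Obstacle 2 [(0,20) (4,4) (7,1) (9,23)]:
  edge (0,20)–(4,4): clear
  edge (4,4)–(7,1): clear
  edge (7,1)–(9,23): clear
  edge (9,23)–(0,20): clear
  midpoint (31/2,25/2) outside
  → clear

FREE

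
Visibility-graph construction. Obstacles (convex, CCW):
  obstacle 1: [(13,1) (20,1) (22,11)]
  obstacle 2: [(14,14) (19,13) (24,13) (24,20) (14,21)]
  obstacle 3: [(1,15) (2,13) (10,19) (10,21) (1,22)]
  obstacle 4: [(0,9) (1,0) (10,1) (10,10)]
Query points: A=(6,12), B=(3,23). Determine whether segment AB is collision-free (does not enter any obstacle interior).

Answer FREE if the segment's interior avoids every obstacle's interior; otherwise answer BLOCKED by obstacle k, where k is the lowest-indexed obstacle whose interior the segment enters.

BLOCKED by obstacle 3

Obstacle 1 [(13,1) (20,1) (22,11)]:
  edge (13,1)–(20,1): clear
  edge (20,1)–(22,11): clear
  edge (22,11)–(13,1): clear
  midpoint (9/2,35/2) outside
  → clear
Obstacle 2 [(14,14) (19,13) (24,13) (24,20) (14,21)]:
  edge (14,14)–(19,13): clear
  edge (19,13)–(24,13): clear
  edge (24,13)–(24,20): clear
  edge (24,20)–(14,21): clear
  edge (14,21)–(14,14): clear
  midpoint (9/2,35/2) outside
  → clear
Obstacle 3 [(1,15) (2,13) (10,19) (10,21) (1,22)]:
  edge (1,15)–(2,13): clear
  edge (2,13)–(10,19): crosses AB
  edge (10,19)–(10,21): clear
  edge (10,21)–(1,22): crosses AB
  edge (1,22)–(1,15): clear
  → BLOCKED
Obstacle 4 [(0,9) (1,0) (10,1) (10,10)]:
  edge (0,9)–(1,0): clear
  edge (1,0)–(10,1): clear
  edge (10,1)–(10,10): clear
  edge (10,10)–(0,9): clear
  midpoint (9/2,35/2) outside
  → clear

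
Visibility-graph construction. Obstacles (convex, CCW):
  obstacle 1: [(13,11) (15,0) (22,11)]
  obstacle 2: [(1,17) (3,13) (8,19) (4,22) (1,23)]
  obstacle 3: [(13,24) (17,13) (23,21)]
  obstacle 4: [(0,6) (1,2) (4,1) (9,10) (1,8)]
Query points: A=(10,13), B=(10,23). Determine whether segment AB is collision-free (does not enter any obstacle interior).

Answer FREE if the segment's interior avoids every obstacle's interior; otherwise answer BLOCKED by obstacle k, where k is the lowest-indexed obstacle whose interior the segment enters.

Obstacle 1 [(13,11) (15,0) (22,11)]:
  edge (13,11)–(15,0): clear
  edge (15,0)–(22,11): clear
  edge (22,11)–(13,11): clear
  midpoint (10,18) outside
  → clear
Obstacle 2 [(1,17) (3,13) (8,19) (4,22) (1,23)]:
  edge (1,17)–(3,13): clear
  edge (3,13)–(8,19): clear
  edge (8,19)–(4,22): clear
  edge (4,22)–(1,23): clear
  edge (1,23)–(1,17): clear
  midpoint (10,18) outside
  → clear
Obstacle 3 [(13,24) (17,13) (23,21)]:
  edge (13,24)–(17,13): clear
  edge (17,13)–(23,21): clear
  edge (23,21)–(13,24): clear
  midpoint (10,18) outside
  → clear
Obstacle 4 [(0,6) (1,2) (4,1) (9,10) (1,8)]:
  edge (0,6)–(1,2): clear
  edge (1,2)–(4,1): clear
  edge (4,1)–(9,10): clear
  edge (9,10)–(1,8): clear
  edge (1,8)–(0,6): clear
  midpoint (10,18) outside
  → clear

FREE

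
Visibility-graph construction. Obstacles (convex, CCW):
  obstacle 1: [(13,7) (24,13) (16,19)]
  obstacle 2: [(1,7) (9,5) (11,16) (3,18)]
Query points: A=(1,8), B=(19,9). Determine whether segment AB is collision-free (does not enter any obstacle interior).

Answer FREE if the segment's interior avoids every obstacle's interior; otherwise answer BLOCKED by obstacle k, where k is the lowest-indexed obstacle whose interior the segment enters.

Obstacle 1 [(13,7) (24,13) (16,19)]:
  edge (13,7)–(24,13): crosses AB
  edge (24,13)–(16,19): clear
  edge (16,19)–(13,7): crosses AB
  → BLOCKED
Obstacle 2 [(1,7) (9,5) (11,16) (3,18)]:
  edge (1,7)–(9,5): clear
  edge (9,5)–(11,16): crosses AB
  edge (11,16)–(3,18): clear
  edge (3,18)–(1,7): crosses AB
  → BLOCKED

BLOCKED by obstacle 1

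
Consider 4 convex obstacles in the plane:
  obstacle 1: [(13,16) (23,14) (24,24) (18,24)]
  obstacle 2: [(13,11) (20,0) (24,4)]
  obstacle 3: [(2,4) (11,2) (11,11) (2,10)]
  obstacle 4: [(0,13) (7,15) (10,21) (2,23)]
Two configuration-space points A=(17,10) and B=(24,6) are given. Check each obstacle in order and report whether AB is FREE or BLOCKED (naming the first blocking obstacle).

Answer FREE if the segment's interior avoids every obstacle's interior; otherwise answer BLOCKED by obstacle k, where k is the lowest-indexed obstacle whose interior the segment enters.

FREE

Obstacle 1 [(13,16) (23,14) (24,24) (18,24)]:
  edge (13,16)–(23,14): clear
  edge (23,14)–(24,24): clear
  edge (24,24)–(18,24): clear
  edge (18,24)–(13,16): clear
  midpoint (41/2,8) outside
  → clear
Obstacle 2 [(13,11) (20,0) (24,4)]:
  edge (13,11)–(20,0): clear
  edge (20,0)–(24,4): clear
  edge (24,4)–(13,11): clear
  midpoint (41/2,8) outside
  → clear
Obstacle 3 [(2,4) (11,2) (11,11) (2,10)]:
  edge (2,4)–(11,2): clear
  edge (11,2)–(11,11): clear
  edge (11,11)–(2,10): clear
  edge (2,10)–(2,4): clear
  midpoint (41/2,8) outside
  → clear
Obstacle 4 [(0,13) (7,15) (10,21) (2,23)]:
  edge (0,13)–(7,15): clear
  edge (7,15)–(10,21): clear
  edge (10,21)–(2,23): clear
  edge (2,23)–(0,13): clear
  midpoint (41/2,8) outside
  → clear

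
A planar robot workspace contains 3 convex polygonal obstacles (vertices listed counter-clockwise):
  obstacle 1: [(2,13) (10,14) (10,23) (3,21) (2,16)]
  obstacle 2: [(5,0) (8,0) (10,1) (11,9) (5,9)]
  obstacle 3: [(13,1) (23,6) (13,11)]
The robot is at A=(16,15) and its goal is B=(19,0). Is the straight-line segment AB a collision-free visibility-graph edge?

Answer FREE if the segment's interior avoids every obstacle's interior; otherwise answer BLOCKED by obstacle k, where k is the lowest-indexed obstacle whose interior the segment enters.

BLOCKED by obstacle 3

Obstacle 1 [(2,13) (10,14) (10,23) (3,21) (2,16)]:
  edge (2,13)–(10,14): clear
  edge (10,14)–(10,23): clear
  edge (10,23)–(3,21): clear
  edge (3,21)–(2,16): clear
  edge (2,16)–(2,13): clear
  midpoint (35/2,15/2) outside
  → clear
Obstacle 2 [(5,0) (8,0) (10,1) (11,9) (5,9)]:
  edge (5,0)–(8,0): clear
  edge (8,0)–(10,1): clear
  edge (10,1)–(11,9): clear
  edge (11,9)–(5,9): clear
  edge (5,9)–(5,0): clear
  midpoint (35/2,15/2) outside
  → clear
Obstacle 3 [(13,1) (23,6) (13,11)]:
  edge (13,1)–(23,6): crosses AB
  edge (23,6)–(13,11): crosses AB
  edge (13,11)–(13,1): clear
  → BLOCKED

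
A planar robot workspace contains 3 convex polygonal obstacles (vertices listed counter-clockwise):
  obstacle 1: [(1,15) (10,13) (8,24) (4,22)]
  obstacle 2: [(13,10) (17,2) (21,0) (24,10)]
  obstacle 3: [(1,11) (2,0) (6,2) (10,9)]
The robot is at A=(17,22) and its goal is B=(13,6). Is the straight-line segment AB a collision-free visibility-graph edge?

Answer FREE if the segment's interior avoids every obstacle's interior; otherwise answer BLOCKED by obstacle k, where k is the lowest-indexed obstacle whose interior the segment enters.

BLOCKED by obstacle 2

Obstacle 1 [(1,15) (10,13) (8,24) (4,22)]:
  edge (1,15)–(10,13): clear
  edge (10,13)–(8,24): clear
  edge (8,24)–(4,22): clear
  edge (4,22)–(1,15): clear
  midpoint (15,14) outside
  → clear
Obstacle 2 [(13,10) (17,2) (21,0) (24,10)]:
  edge (13,10)–(17,2): crosses AB
  edge (17,2)–(21,0): clear
  edge (21,0)–(24,10): clear
  edge (24,10)–(13,10): crosses AB
  → BLOCKED
Obstacle 3 [(1,11) (2,0) (6,2) (10,9)]:
  edge (1,11)–(2,0): clear
  edge (2,0)–(6,2): clear
  edge (6,2)–(10,9): clear
  edge (10,9)–(1,11): clear
  midpoint (15,14) outside
  → clear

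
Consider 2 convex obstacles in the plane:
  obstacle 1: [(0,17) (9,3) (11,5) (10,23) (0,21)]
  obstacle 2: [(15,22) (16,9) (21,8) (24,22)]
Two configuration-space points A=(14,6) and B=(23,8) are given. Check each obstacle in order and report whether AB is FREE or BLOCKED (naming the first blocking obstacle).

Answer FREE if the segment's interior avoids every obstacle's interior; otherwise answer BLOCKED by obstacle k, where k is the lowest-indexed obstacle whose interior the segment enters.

FREE

Obstacle 1 [(0,17) (9,3) (11,5) (10,23) (0,21)]:
  edge (0,17)–(9,3): clear
  edge (9,3)–(11,5): clear
  edge (11,5)–(10,23): clear
  edge (10,23)–(0,21): clear
  edge (0,21)–(0,17): clear
  midpoint (37/2,7) outside
  → clear
Obstacle 2 [(15,22) (16,9) (21,8) (24,22)]:
  edge (15,22)–(16,9): clear
  edge (16,9)–(21,8): clear
  edge (21,8)–(24,22): clear
  edge (24,22)–(15,22): clear
  midpoint (37/2,7) outside
  → clear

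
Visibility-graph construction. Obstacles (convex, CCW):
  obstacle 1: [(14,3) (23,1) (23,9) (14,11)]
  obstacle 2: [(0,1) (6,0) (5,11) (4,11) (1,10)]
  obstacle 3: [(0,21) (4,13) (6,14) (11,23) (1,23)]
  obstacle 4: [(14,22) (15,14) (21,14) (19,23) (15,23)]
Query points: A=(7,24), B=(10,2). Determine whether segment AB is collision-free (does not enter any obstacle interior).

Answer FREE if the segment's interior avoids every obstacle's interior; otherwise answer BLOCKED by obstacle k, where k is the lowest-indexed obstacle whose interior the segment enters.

Obstacle 1 [(14,3) (23,1) (23,9) (14,11)]:
  edge (14,3)–(23,1): clear
  edge (23,1)–(23,9): clear
  edge (23,9)–(14,11): clear
  edge (14,11)–(14,3): clear
  midpoint (17/2,13) outside
  → clear
Obstacle 2 [(0,1) (6,0) (5,11) (4,11) (1,10)]:
  edge (0,1)–(6,0): clear
  edge (6,0)–(5,11): clear
  edge (5,11)–(4,11): clear
  edge (4,11)–(1,10): clear
  edge (1,10)–(0,1): clear
  midpoint (17/2,13) outside
  → clear
Obstacle 3 [(0,21) (4,13) (6,14) (11,23) (1,23)]:
  edge (0,21)–(4,13): clear
  edge (4,13)–(6,14): clear
  edge (6,14)–(11,23): crosses AB
  edge (11,23)–(1,23): crosses AB
  edge (1,23)–(0,21): clear
  → BLOCKED
Obstacle 4 [(14,22) (15,14) (21,14) (19,23) (15,23)]:
  edge (14,22)–(15,14): clear
  edge (15,14)–(21,14): clear
  edge (21,14)–(19,23): clear
  edge (19,23)–(15,23): clear
  edge (15,23)–(14,22): clear
  midpoint (17/2,13) outside
  → clear

BLOCKED by obstacle 3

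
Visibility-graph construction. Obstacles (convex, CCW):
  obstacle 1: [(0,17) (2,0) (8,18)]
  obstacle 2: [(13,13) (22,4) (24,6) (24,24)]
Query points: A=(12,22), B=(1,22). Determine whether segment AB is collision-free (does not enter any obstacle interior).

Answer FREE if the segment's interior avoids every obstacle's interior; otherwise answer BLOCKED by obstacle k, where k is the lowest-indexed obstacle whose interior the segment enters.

FREE

Obstacle 1 [(0,17) (2,0) (8,18)]:
  edge (0,17)–(2,0): clear
  edge (2,0)–(8,18): clear
  edge (8,18)–(0,17): clear
  midpoint (13/2,22) outside
  → clear
Obstacle 2 [(13,13) (22,4) (24,6) (24,24)]:
  edge (13,13)–(22,4): clear
  edge (22,4)–(24,6): clear
  edge (24,6)–(24,24): clear
  edge (24,24)–(13,13): clear
  midpoint (13/2,22) outside
  → clear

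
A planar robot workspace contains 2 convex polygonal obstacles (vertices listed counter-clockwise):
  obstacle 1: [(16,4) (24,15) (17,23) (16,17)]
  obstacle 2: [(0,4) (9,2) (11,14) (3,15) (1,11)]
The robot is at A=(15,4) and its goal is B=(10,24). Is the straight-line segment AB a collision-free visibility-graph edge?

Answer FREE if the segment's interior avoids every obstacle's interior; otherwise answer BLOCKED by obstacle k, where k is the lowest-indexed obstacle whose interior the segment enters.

FREE

Obstacle 1 [(16,4) (24,15) (17,23) (16,17)]:
  edge (16,4)–(24,15): clear
  edge (24,15)–(17,23): clear
  edge (17,23)–(16,17): clear
  edge (16,17)–(16,4): clear
  midpoint (25/2,14) outside
  → clear
Obstacle 2 [(0,4) (9,2) (11,14) (3,15) (1,11)]:
  edge (0,4)–(9,2): clear
  edge (9,2)–(11,14): clear
  edge (11,14)–(3,15): clear
  edge (3,15)–(1,11): clear
  edge (1,11)–(0,4): clear
  midpoint (25/2,14) outside
  → clear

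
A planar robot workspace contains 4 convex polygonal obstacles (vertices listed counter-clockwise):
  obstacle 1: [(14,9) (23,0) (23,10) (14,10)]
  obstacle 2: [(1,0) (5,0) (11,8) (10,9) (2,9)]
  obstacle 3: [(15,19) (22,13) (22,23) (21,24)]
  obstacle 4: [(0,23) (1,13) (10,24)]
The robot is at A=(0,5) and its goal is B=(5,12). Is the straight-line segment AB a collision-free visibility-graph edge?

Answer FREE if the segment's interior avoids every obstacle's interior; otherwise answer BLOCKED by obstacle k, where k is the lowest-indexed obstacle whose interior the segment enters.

Obstacle 1 [(14,9) (23,0) (23,10) (14,10)]:
  edge (14,9)–(23,0): clear
  edge (23,0)–(23,10): clear
  edge (23,10)–(14,10): clear
  edge (14,10)–(14,9): clear
  midpoint (5/2,17/2) outside
  → clear
Obstacle 2 [(1,0) (5,0) (11,8) (10,9) (2,9)]:
  edge (1,0)–(5,0): clear
  edge (5,0)–(11,8): clear
  edge (11,8)–(10,9): clear
  edge (10,9)–(2,9): crosses AB
  edge (2,9)–(1,0): crosses AB
  → BLOCKED
Obstacle 3 [(15,19) (22,13) (22,23) (21,24)]:
  edge (15,19)–(22,13): clear
  edge (22,13)–(22,23): clear
  edge (22,23)–(21,24): clear
  edge (21,24)–(15,19): clear
  midpoint (5/2,17/2) outside
  → clear
Obstacle 4 [(0,23) (1,13) (10,24)]:
  edge (0,23)–(1,13): clear
  edge (1,13)–(10,24): clear
  edge (10,24)–(0,23): clear
  midpoint (5/2,17/2) outside
  → clear

BLOCKED by obstacle 2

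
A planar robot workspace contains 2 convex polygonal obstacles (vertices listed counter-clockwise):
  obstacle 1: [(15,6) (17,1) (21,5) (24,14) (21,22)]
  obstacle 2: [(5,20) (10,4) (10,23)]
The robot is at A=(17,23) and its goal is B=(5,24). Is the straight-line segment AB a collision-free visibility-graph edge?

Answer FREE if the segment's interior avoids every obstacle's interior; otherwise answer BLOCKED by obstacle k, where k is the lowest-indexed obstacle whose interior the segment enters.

FREE

Obstacle 1 [(15,6) (17,1) (21,5) (24,14) (21,22)]:
  edge (15,6)–(17,1): clear
  edge (17,1)–(21,5): clear
  edge (21,5)–(24,14): clear
  edge (24,14)–(21,22): clear
  edge (21,22)–(15,6): clear
  midpoint (11,47/2) outside
  → clear
Obstacle 2 [(5,20) (10,4) (10,23)]:
  edge (5,20)–(10,4): clear
  edge (10,4)–(10,23): clear
  edge (10,23)–(5,20): clear
  midpoint (11,47/2) outside
  → clear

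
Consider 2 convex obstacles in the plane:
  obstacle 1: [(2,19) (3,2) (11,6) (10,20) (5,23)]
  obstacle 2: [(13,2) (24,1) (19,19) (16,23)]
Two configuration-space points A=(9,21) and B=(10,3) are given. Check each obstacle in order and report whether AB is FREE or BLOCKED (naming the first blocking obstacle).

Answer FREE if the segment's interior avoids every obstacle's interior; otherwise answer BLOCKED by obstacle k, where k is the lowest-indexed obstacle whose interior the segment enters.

Obstacle 1 [(2,19) (3,2) (11,6) (10,20) (5,23)]:
  edge (2,19)–(3,2): clear
  edge (3,2)–(11,6): crosses AB
  edge (11,6)–(10,20): clear
  edge (10,20)–(5,23): crosses AB
  edge (5,23)–(2,19): clear
  → BLOCKED
Obstacle 2 [(13,2) (24,1) (19,19) (16,23)]:
  edge (13,2)–(24,1): clear
  edge (24,1)–(19,19): clear
  edge (19,19)–(16,23): clear
  edge (16,23)–(13,2): clear
  midpoint (19/2,12) outside
  → clear

BLOCKED by obstacle 1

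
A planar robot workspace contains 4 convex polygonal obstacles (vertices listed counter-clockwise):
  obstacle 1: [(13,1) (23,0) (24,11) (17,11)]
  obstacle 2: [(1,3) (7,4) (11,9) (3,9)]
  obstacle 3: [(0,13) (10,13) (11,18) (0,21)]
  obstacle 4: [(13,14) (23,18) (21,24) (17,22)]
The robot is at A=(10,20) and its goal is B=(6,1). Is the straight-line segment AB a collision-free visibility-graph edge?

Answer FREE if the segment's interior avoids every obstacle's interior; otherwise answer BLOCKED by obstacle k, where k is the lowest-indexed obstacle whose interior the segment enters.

Obstacle 1 [(13,1) (23,0) (24,11) (17,11)]:
  edge (13,1)–(23,0): clear
  edge (23,0)–(24,11): clear
  edge (24,11)–(17,11): clear
  edge (17,11)–(13,1): clear
  midpoint (8,21/2) outside
  → clear
Obstacle 2 [(1,3) (7,4) (11,9) (3,9)]:
  edge (1,3)–(7,4): crosses AB
  edge (7,4)–(11,9): clear
  edge (11,9)–(3,9): crosses AB
  edge (3,9)–(1,3): clear
  → BLOCKED
Obstacle 3 [(0,13) (10,13) (11,18) (0,21)]:
  edge (0,13)–(10,13): crosses AB
  edge (10,13)–(11,18): clear
  edge (11,18)–(0,21): crosses AB
  edge (0,21)–(0,13): clear
  → BLOCKED
Obstacle 4 [(13,14) (23,18) (21,24) (17,22)]:
  edge (13,14)–(23,18): clear
  edge (23,18)–(21,24): clear
  edge (21,24)–(17,22): clear
  edge (17,22)–(13,14): clear
  midpoint (8,21/2) outside
  → clear

BLOCKED by obstacle 2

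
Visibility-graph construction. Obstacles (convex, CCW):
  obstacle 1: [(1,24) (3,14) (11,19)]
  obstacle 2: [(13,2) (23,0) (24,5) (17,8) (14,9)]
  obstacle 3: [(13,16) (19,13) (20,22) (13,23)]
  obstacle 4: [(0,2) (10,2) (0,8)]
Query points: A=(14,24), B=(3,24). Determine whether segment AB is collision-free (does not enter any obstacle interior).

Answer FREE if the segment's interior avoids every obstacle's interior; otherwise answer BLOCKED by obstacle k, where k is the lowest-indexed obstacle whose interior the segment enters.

FREE

Obstacle 1 [(1,24) (3,14) (11,19)]:
  edge (1,24)–(3,14): clear
  edge (3,14)–(11,19): clear
  edge (11,19)–(1,24): clear
  midpoint (17/2,24) outside
  → clear
Obstacle 2 [(13,2) (23,0) (24,5) (17,8) (14,9)]:
  edge (13,2)–(23,0): clear
  edge (23,0)–(24,5): clear
  edge (24,5)–(17,8): clear
  edge (17,8)–(14,9): clear
  edge (14,9)–(13,2): clear
  midpoint (17/2,24) outside
  → clear
Obstacle 3 [(13,16) (19,13) (20,22) (13,23)]:
  edge (13,16)–(19,13): clear
  edge (19,13)–(20,22): clear
  edge (20,22)–(13,23): clear
  edge (13,23)–(13,16): clear
  midpoint (17/2,24) outside
  → clear
Obstacle 4 [(0,2) (10,2) (0,8)]:
  edge (0,2)–(10,2): clear
  edge (10,2)–(0,8): clear
  edge (0,8)–(0,2): clear
  midpoint (17/2,24) outside
  → clear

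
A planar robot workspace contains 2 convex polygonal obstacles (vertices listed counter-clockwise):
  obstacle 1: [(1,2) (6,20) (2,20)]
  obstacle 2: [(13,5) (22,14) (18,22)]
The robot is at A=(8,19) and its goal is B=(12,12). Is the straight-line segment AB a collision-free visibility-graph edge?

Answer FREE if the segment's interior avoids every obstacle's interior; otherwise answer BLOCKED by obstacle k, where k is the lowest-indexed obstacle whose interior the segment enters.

FREE

Obstacle 1 [(1,2) (6,20) (2,20)]:
  edge (1,2)–(6,20): clear
  edge (6,20)–(2,20): clear
  edge (2,20)–(1,2): clear
  midpoint (10,31/2) outside
  → clear
Obstacle 2 [(13,5) (22,14) (18,22)]:
  edge (13,5)–(22,14): clear
  edge (22,14)–(18,22): clear
  edge (18,22)–(13,5): clear
  midpoint (10,31/2) outside
  → clear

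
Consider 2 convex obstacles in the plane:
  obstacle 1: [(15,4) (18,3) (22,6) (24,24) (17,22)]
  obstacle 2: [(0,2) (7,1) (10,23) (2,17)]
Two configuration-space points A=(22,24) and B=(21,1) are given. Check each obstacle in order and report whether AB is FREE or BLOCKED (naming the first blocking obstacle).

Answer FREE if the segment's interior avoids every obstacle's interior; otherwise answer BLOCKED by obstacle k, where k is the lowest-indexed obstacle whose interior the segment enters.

BLOCKED by obstacle 1

Obstacle 1 [(15,4) (18,3) (22,6) (24,24) (17,22)]:
  edge (15,4)–(18,3): clear
  edge (18,3)–(22,6): crosses AB
  edge (22,6)–(24,24): clear
  edge (24,24)–(17,22): crosses AB
  edge (17,22)–(15,4): clear
  → BLOCKED
Obstacle 2 [(0,2) (7,1) (10,23) (2,17)]:
  edge (0,2)–(7,1): clear
  edge (7,1)–(10,23): clear
  edge (10,23)–(2,17): clear
  edge (2,17)–(0,2): clear
  midpoint (43/2,25/2) outside
  → clear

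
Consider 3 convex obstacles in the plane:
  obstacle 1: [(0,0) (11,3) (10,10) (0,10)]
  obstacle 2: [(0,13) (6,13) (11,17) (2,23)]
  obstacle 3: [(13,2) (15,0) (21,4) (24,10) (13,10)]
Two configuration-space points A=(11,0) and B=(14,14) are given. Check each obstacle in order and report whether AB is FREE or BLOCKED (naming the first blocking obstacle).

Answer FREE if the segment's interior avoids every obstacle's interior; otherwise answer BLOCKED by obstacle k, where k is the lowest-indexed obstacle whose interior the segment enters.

BLOCKED by obstacle 3

Obstacle 1 [(0,0) (11,3) (10,10) (0,10)]:
  edge (0,0)–(11,3): clear
  edge (11,3)–(10,10): clear
  edge (10,10)–(0,10): clear
  edge (0,10)–(0,0): clear
  midpoint (25/2,7) outside
  → clear
Obstacle 2 [(0,13) (6,13) (11,17) (2,23)]:
  edge (0,13)–(6,13): clear
  edge (6,13)–(11,17): clear
  edge (11,17)–(2,23): clear
  edge (2,23)–(0,13): clear
  midpoint (25/2,7) outside
  → clear
Obstacle 3 [(13,2) (15,0) (21,4) (24,10) (13,10)]:
  edge (13,2)–(15,0): clear
  edge (15,0)–(21,4): clear
  edge (21,4)–(24,10): clear
  edge (24,10)–(13,10): crosses AB
  edge (13,10)–(13,2): crosses AB
  → BLOCKED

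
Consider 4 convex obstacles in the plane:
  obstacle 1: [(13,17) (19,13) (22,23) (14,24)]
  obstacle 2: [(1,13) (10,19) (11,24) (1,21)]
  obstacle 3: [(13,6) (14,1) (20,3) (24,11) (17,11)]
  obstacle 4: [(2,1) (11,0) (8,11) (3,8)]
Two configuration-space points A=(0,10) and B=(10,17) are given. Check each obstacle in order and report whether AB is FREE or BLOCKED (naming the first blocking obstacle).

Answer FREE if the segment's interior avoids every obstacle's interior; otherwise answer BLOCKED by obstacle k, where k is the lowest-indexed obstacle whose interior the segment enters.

Obstacle 1 [(13,17) (19,13) (22,23) (14,24)]:
  edge (13,17)–(19,13): clear
  edge (19,13)–(22,23): clear
  edge (22,23)–(14,24): clear
  edge (14,24)–(13,17): clear
  midpoint (5,27/2) outside
  → clear
Obstacle 2 [(1,13) (10,19) (11,24) (1,21)]:
  edge (1,13)–(10,19): clear
  edge (10,19)–(11,24): clear
  edge (11,24)–(1,21): clear
  edge (1,21)–(1,13): clear
  midpoint (5,27/2) outside
  → clear
Obstacle 3 [(13,6) (14,1) (20,3) (24,11) (17,11)]:
  edge (13,6)–(14,1): clear
  edge (14,1)–(20,3): clear
  edge (20,3)–(24,11): clear
  edge (24,11)–(17,11): clear
  edge (17,11)–(13,6): clear
  midpoint (5,27/2) outside
  → clear
Obstacle 4 [(2,1) (11,0) (8,11) (3,8)]:
  edge (2,1)–(11,0): clear
  edge (11,0)–(8,11): clear
  edge (8,11)–(3,8): clear
  edge (3,8)–(2,1): clear
  midpoint (5,27/2) outside
  → clear

FREE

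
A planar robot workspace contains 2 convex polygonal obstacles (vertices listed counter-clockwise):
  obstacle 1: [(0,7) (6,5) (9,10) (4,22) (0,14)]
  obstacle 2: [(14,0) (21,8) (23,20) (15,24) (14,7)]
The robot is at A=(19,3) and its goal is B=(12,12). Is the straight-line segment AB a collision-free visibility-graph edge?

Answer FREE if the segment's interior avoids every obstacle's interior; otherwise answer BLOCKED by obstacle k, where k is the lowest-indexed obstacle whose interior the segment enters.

BLOCKED by obstacle 2

Obstacle 1 [(0,7) (6,5) (9,10) (4,22) (0,14)]:
  edge (0,7)–(6,5): clear
  edge (6,5)–(9,10): clear
  edge (9,10)–(4,22): clear
  edge (4,22)–(0,14): clear
  edge (0,14)–(0,7): clear
  midpoint (31/2,15/2) outside
  → clear
Obstacle 2 [(14,0) (21,8) (23,20) (15,24) (14,7)]:
  edge (14,0)–(21,8): crosses AB
  edge (21,8)–(23,20): clear
  edge (23,20)–(15,24): clear
  edge (15,24)–(14,7): crosses AB
  edge (14,7)–(14,0): clear
  → BLOCKED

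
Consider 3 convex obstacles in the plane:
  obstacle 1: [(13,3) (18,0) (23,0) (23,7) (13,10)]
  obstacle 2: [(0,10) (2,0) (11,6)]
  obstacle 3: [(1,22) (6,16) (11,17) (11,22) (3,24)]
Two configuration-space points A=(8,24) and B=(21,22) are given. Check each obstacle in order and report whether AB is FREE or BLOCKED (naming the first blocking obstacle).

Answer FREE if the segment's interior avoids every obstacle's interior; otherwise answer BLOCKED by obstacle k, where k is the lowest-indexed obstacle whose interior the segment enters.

FREE

Obstacle 1 [(13,3) (18,0) (23,0) (23,7) (13,10)]:
  edge (13,3)–(18,0): clear
  edge (18,0)–(23,0): clear
  edge (23,0)–(23,7): clear
  edge (23,7)–(13,10): clear
  edge (13,10)–(13,3): clear
  midpoint (29/2,23) outside
  → clear
Obstacle 2 [(0,10) (2,0) (11,6)]:
  edge (0,10)–(2,0): clear
  edge (2,0)–(11,6): clear
  edge (11,6)–(0,10): clear
  midpoint (29/2,23) outside
  → clear
Obstacle 3 [(1,22) (6,16) (11,17) (11,22) (3,24)]:
  edge (1,22)–(6,16): clear
  edge (6,16)–(11,17): clear
  edge (11,17)–(11,22): clear
  edge (11,22)–(3,24): clear
  edge (3,24)–(1,22): clear
  midpoint (29/2,23) outside
  → clear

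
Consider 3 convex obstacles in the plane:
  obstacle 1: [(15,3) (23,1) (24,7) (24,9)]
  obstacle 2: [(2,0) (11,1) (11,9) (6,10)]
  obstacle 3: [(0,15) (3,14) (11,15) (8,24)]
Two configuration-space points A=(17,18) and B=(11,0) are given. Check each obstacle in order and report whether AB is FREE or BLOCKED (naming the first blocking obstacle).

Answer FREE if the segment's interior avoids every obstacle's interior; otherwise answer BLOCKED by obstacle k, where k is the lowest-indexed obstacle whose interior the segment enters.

FREE

Obstacle 1 [(15,3) (23,1) (24,7) (24,9)]:
  edge (15,3)–(23,1): clear
  edge (23,1)–(24,7): clear
  edge (24,7)–(24,9): clear
  edge (24,9)–(15,3): clear
  midpoint (14,9) outside
  → clear
Obstacle 2 [(2,0) (11,1) (11,9) (6,10)]:
  edge (2,0)–(11,1): clear
  edge (11,1)–(11,9): clear
  edge (11,9)–(6,10): clear
  edge (6,10)–(2,0): clear
  midpoint (14,9) outside
  → clear
Obstacle 3 [(0,15) (3,14) (11,15) (8,24)]:
  edge (0,15)–(3,14): clear
  edge (3,14)–(11,15): clear
  edge (11,15)–(8,24): clear
  edge (8,24)–(0,15): clear
  midpoint (14,9) outside
  → clear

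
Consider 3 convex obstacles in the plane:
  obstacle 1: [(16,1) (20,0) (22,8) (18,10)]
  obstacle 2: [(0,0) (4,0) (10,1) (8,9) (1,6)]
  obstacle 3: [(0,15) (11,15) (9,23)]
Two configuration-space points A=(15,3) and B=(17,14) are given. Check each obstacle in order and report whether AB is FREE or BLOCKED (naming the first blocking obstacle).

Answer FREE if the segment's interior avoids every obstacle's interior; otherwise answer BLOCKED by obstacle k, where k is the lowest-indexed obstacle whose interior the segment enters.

FREE

Obstacle 1 [(16,1) (20,0) (22,8) (18,10)]:
  edge (16,1)–(20,0): clear
  edge (20,0)–(22,8): clear
  edge (22,8)–(18,10): clear
  edge (18,10)–(16,1): clear
  midpoint (16,17/2) outside
  → clear
Obstacle 2 [(0,0) (4,0) (10,1) (8,9) (1,6)]:
  edge (0,0)–(4,0): clear
  edge (4,0)–(10,1): clear
  edge (10,1)–(8,9): clear
  edge (8,9)–(1,6): clear
  edge (1,6)–(0,0): clear
  midpoint (16,17/2) outside
  → clear
Obstacle 3 [(0,15) (11,15) (9,23)]:
  edge (0,15)–(11,15): clear
  edge (11,15)–(9,23): clear
  edge (9,23)–(0,15): clear
  midpoint (16,17/2) outside
  → clear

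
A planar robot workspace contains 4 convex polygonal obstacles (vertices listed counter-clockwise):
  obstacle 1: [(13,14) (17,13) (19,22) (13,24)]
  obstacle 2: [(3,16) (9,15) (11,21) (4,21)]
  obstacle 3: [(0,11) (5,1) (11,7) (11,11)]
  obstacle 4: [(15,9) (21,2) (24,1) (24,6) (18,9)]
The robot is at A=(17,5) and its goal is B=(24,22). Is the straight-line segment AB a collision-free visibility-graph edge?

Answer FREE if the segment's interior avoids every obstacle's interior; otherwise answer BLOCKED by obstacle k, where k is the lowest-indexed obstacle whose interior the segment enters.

Obstacle 1 [(13,14) (17,13) (19,22) (13,24)]:
  edge (13,14)–(17,13): clear
  edge (17,13)–(19,22): clear
  edge (19,22)–(13,24): clear
  edge (13,24)–(13,14): clear
  midpoint (41/2,27/2) outside
  → clear
Obstacle 2 [(3,16) (9,15) (11,21) (4,21)]:
  edge (3,16)–(9,15): clear
  edge (9,15)–(11,21): clear
  edge (11,21)–(4,21): clear
  edge (4,21)–(3,16): clear
  midpoint (41/2,27/2) outside
  → clear
Obstacle 3 [(0,11) (5,1) (11,7) (11,11)]:
  edge (0,11)–(5,1): clear
  edge (5,1)–(11,7): clear
  edge (11,7)–(11,11): clear
  edge (11,11)–(0,11): clear
  midpoint (41/2,27/2) outside
  → clear
Obstacle 4 [(15,9) (21,2) (24,1) (24,6) (18,9)]:
  edge (15,9)–(21,2): crosses AB
  edge (21,2)–(24,1): clear
  edge (24,1)–(24,6): clear
  edge (24,6)–(18,9): crosses AB
  edge (18,9)–(15,9): clear
  → BLOCKED

BLOCKED by obstacle 4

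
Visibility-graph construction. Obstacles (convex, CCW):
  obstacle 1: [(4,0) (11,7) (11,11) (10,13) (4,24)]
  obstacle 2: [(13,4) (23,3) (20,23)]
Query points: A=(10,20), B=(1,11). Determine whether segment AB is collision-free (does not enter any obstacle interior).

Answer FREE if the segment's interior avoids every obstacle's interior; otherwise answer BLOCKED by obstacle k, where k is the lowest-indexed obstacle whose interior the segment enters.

BLOCKED by obstacle 1

Obstacle 1 [(4,0) (11,7) (11,11) (10,13) (4,24)]:
  edge (4,0)–(11,7): clear
  edge (11,7)–(11,11): clear
  edge (11,11)–(10,13): clear
  edge (10,13)–(4,24): crosses AB
  edge (4,24)–(4,0): crosses AB
  → BLOCKED
Obstacle 2 [(13,4) (23,3) (20,23)]:
  edge (13,4)–(23,3): clear
  edge (23,3)–(20,23): clear
  edge (20,23)–(13,4): clear
  midpoint (11/2,31/2) outside
  → clear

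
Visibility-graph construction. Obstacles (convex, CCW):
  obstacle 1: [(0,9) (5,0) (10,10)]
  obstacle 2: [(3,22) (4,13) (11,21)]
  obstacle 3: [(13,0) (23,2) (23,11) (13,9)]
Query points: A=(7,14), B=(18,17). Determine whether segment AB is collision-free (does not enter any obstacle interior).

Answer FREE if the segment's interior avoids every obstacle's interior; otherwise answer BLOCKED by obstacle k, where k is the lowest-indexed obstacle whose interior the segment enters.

Obstacle 1 [(0,9) (5,0) (10,10)]:
  edge (0,9)–(5,0): clear
  edge (5,0)–(10,10): clear
  edge (10,10)–(0,9): clear
  midpoint (25/2,31/2) outside
  → clear
Obstacle 2 [(3,22) (4,13) (11,21)]:
  edge (3,22)–(4,13): clear
  edge (4,13)–(11,21): clear
  edge (11,21)–(3,22): clear
  midpoint (25/2,31/2) outside
  → clear
Obstacle 3 [(13,0) (23,2) (23,11) (13,9)]:
  edge (13,0)–(23,2): clear
  edge (23,2)–(23,11): clear
  edge (23,11)–(13,9): clear
  edge (13,9)–(13,0): clear
  midpoint (25/2,31/2) outside
  → clear

FREE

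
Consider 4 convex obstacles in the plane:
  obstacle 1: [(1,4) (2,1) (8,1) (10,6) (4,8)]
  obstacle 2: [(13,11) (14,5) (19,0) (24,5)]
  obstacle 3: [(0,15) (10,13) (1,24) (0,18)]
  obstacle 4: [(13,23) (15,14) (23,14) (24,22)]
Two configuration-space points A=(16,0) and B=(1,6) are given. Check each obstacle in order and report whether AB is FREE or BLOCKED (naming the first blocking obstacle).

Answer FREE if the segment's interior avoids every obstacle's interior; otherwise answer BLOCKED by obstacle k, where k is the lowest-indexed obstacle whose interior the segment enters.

Obstacle 1 [(1,4) (2,1) (8,1) (10,6) (4,8)]:
  edge (1,4)–(2,1): clear
  edge (2,1)–(8,1): clear
  edge (8,1)–(10,6): crosses AB
  edge (10,6)–(4,8): clear
  edge (4,8)–(1,4): crosses AB
  → BLOCKED
Obstacle 2 [(13,11) (14,5) (19,0) (24,5)]:
  edge (13,11)–(14,5): clear
  edge (14,5)–(19,0): clear
  edge (19,0)–(24,5): clear
  edge (24,5)–(13,11): clear
  midpoint (17/2,3) outside
  → clear
Obstacle 3 [(0,15) (10,13) (1,24) (0,18)]:
  edge (0,15)–(10,13): clear
  edge (10,13)–(1,24): clear
  edge (1,24)–(0,18): clear
  edge (0,18)–(0,15): clear
  midpoint (17/2,3) outside
  → clear
Obstacle 4 [(13,23) (15,14) (23,14) (24,22)]:
  edge (13,23)–(15,14): clear
  edge (15,14)–(23,14): clear
  edge (23,14)–(24,22): clear
  edge (24,22)–(13,23): clear
  midpoint (17/2,3) outside
  → clear

BLOCKED by obstacle 1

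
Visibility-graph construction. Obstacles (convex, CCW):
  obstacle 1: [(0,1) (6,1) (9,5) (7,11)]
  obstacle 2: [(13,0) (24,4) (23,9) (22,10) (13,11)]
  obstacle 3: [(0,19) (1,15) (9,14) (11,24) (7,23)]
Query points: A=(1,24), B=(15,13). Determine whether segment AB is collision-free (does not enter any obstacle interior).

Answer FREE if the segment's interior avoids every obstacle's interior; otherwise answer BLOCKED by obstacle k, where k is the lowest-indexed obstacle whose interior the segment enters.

Obstacle 1 [(0,1) (6,1) (9,5) (7,11)]:
  edge (0,1)–(6,1): clear
  edge (6,1)–(9,5): clear
  edge (9,5)–(7,11): clear
  edge (7,11)–(0,1): clear
  midpoint (8,37/2) outside
  → clear
Obstacle 2 [(13,0) (24,4) (23,9) (22,10) (13,11)]:
  edge (13,0)–(24,4): clear
  edge (24,4)–(23,9): clear
  edge (23,9)–(22,10): clear
  edge (22,10)–(13,11): clear
  edge (13,11)–(13,0): clear
  midpoint (8,37/2) outside
  → clear
Obstacle 3 [(0,19) (1,15) (9,14) (11,24) (7,23)]:
  edge (0,19)–(1,15): clear
  edge (1,15)–(9,14): clear
  edge (9,14)–(11,24): crosses AB
  edge (11,24)–(7,23): clear
  edge (7,23)–(0,19): crosses AB
  → BLOCKED

BLOCKED by obstacle 3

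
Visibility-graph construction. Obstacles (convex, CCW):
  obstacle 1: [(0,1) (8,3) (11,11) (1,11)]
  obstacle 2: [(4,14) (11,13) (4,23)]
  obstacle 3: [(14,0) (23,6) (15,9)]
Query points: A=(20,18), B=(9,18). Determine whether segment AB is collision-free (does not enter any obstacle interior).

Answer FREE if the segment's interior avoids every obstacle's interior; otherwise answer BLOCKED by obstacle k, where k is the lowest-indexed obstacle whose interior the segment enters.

FREE

Obstacle 1 [(0,1) (8,3) (11,11) (1,11)]:
  edge (0,1)–(8,3): clear
  edge (8,3)–(11,11): clear
  edge (11,11)–(1,11): clear
  edge (1,11)–(0,1): clear
  midpoint (29/2,18) outside
  → clear
Obstacle 2 [(4,14) (11,13) (4,23)]:
  edge (4,14)–(11,13): clear
  edge (11,13)–(4,23): clear
  edge (4,23)–(4,14): clear
  midpoint (29/2,18) outside
  → clear
Obstacle 3 [(14,0) (23,6) (15,9)]:
  edge (14,0)–(23,6): clear
  edge (23,6)–(15,9): clear
  edge (15,9)–(14,0): clear
  midpoint (29/2,18) outside
  → clear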